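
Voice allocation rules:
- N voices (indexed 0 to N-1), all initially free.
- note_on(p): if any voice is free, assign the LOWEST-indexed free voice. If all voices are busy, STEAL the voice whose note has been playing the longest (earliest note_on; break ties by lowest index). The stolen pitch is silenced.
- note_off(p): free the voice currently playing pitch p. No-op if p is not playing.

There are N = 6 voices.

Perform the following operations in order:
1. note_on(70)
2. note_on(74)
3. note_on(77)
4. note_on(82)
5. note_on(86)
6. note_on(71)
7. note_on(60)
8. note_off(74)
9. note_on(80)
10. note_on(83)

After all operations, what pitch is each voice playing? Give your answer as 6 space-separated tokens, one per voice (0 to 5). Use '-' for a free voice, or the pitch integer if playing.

Answer: 60 80 83 82 86 71

Derivation:
Op 1: note_on(70): voice 0 is free -> assigned | voices=[70 - - - - -]
Op 2: note_on(74): voice 1 is free -> assigned | voices=[70 74 - - - -]
Op 3: note_on(77): voice 2 is free -> assigned | voices=[70 74 77 - - -]
Op 4: note_on(82): voice 3 is free -> assigned | voices=[70 74 77 82 - -]
Op 5: note_on(86): voice 4 is free -> assigned | voices=[70 74 77 82 86 -]
Op 6: note_on(71): voice 5 is free -> assigned | voices=[70 74 77 82 86 71]
Op 7: note_on(60): all voices busy, STEAL voice 0 (pitch 70, oldest) -> assign | voices=[60 74 77 82 86 71]
Op 8: note_off(74): free voice 1 | voices=[60 - 77 82 86 71]
Op 9: note_on(80): voice 1 is free -> assigned | voices=[60 80 77 82 86 71]
Op 10: note_on(83): all voices busy, STEAL voice 2 (pitch 77, oldest) -> assign | voices=[60 80 83 82 86 71]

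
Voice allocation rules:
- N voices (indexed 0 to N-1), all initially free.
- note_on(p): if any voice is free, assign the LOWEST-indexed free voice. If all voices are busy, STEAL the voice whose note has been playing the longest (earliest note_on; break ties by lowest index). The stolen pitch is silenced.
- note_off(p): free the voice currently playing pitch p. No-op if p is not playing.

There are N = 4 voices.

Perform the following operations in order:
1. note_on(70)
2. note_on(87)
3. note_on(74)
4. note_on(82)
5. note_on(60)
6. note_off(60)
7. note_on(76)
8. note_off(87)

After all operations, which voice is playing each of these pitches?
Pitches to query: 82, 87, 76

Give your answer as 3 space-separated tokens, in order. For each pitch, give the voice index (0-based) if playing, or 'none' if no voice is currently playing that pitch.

Op 1: note_on(70): voice 0 is free -> assigned | voices=[70 - - -]
Op 2: note_on(87): voice 1 is free -> assigned | voices=[70 87 - -]
Op 3: note_on(74): voice 2 is free -> assigned | voices=[70 87 74 -]
Op 4: note_on(82): voice 3 is free -> assigned | voices=[70 87 74 82]
Op 5: note_on(60): all voices busy, STEAL voice 0 (pitch 70, oldest) -> assign | voices=[60 87 74 82]
Op 6: note_off(60): free voice 0 | voices=[- 87 74 82]
Op 7: note_on(76): voice 0 is free -> assigned | voices=[76 87 74 82]
Op 8: note_off(87): free voice 1 | voices=[76 - 74 82]

Answer: 3 none 0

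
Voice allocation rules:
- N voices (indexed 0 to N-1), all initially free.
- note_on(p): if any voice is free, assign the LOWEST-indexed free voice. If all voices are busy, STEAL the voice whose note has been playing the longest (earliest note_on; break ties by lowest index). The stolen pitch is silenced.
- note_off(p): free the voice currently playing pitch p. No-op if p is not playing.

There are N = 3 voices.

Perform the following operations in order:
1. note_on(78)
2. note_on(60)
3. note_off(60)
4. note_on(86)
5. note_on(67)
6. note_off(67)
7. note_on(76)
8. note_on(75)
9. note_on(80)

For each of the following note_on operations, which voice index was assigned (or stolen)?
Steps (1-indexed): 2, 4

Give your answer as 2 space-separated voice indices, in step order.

Op 1: note_on(78): voice 0 is free -> assigned | voices=[78 - -]
Op 2: note_on(60): voice 1 is free -> assigned | voices=[78 60 -]
Op 3: note_off(60): free voice 1 | voices=[78 - -]
Op 4: note_on(86): voice 1 is free -> assigned | voices=[78 86 -]
Op 5: note_on(67): voice 2 is free -> assigned | voices=[78 86 67]
Op 6: note_off(67): free voice 2 | voices=[78 86 -]
Op 7: note_on(76): voice 2 is free -> assigned | voices=[78 86 76]
Op 8: note_on(75): all voices busy, STEAL voice 0 (pitch 78, oldest) -> assign | voices=[75 86 76]
Op 9: note_on(80): all voices busy, STEAL voice 1 (pitch 86, oldest) -> assign | voices=[75 80 76]

Answer: 1 1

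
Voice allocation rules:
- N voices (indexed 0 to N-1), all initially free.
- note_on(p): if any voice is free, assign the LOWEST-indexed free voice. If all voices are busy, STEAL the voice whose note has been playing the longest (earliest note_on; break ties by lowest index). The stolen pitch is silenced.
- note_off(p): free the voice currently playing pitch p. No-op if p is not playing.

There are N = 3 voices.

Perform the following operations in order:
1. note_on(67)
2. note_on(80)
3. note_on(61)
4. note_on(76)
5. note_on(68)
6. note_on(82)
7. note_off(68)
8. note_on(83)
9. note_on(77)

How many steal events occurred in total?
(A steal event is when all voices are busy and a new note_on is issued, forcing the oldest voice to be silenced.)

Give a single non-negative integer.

Answer: 4

Derivation:
Op 1: note_on(67): voice 0 is free -> assigned | voices=[67 - -]
Op 2: note_on(80): voice 1 is free -> assigned | voices=[67 80 -]
Op 3: note_on(61): voice 2 is free -> assigned | voices=[67 80 61]
Op 4: note_on(76): all voices busy, STEAL voice 0 (pitch 67, oldest) -> assign | voices=[76 80 61]
Op 5: note_on(68): all voices busy, STEAL voice 1 (pitch 80, oldest) -> assign | voices=[76 68 61]
Op 6: note_on(82): all voices busy, STEAL voice 2 (pitch 61, oldest) -> assign | voices=[76 68 82]
Op 7: note_off(68): free voice 1 | voices=[76 - 82]
Op 8: note_on(83): voice 1 is free -> assigned | voices=[76 83 82]
Op 9: note_on(77): all voices busy, STEAL voice 0 (pitch 76, oldest) -> assign | voices=[77 83 82]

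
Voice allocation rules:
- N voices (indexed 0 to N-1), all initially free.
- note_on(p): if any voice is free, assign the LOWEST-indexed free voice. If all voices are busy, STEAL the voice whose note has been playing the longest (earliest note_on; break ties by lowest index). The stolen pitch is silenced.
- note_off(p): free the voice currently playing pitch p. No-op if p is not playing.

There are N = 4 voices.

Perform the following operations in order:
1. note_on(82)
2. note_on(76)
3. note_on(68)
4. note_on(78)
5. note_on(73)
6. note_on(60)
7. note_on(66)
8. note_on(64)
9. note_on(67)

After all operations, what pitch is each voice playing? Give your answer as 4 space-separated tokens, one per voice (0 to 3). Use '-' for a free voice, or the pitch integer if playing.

Op 1: note_on(82): voice 0 is free -> assigned | voices=[82 - - -]
Op 2: note_on(76): voice 1 is free -> assigned | voices=[82 76 - -]
Op 3: note_on(68): voice 2 is free -> assigned | voices=[82 76 68 -]
Op 4: note_on(78): voice 3 is free -> assigned | voices=[82 76 68 78]
Op 5: note_on(73): all voices busy, STEAL voice 0 (pitch 82, oldest) -> assign | voices=[73 76 68 78]
Op 6: note_on(60): all voices busy, STEAL voice 1 (pitch 76, oldest) -> assign | voices=[73 60 68 78]
Op 7: note_on(66): all voices busy, STEAL voice 2 (pitch 68, oldest) -> assign | voices=[73 60 66 78]
Op 8: note_on(64): all voices busy, STEAL voice 3 (pitch 78, oldest) -> assign | voices=[73 60 66 64]
Op 9: note_on(67): all voices busy, STEAL voice 0 (pitch 73, oldest) -> assign | voices=[67 60 66 64]

Answer: 67 60 66 64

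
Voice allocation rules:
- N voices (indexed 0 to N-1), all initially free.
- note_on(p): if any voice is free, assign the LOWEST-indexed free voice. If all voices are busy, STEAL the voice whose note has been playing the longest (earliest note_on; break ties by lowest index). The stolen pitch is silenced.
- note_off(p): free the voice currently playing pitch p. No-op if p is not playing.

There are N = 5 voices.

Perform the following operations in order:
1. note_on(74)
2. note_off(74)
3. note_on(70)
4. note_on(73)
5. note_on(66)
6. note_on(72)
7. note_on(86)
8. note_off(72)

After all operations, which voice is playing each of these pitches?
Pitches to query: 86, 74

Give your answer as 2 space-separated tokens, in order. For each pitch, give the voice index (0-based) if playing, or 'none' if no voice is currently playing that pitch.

Answer: 4 none

Derivation:
Op 1: note_on(74): voice 0 is free -> assigned | voices=[74 - - - -]
Op 2: note_off(74): free voice 0 | voices=[- - - - -]
Op 3: note_on(70): voice 0 is free -> assigned | voices=[70 - - - -]
Op 4: note_on(73): voice 1 is free -> assigned | voices=[70 73 - - -]
Op 5: note_on(66): voice 2 is free -> assigned | voices=[70 73 66 - -]
Op 6: note_on(72): voice 3 is free -> assigned | voices=[70 73 66 72 -]
Op 7: note_on(86): voice 4 is free -> assigned | voices=[70 73 66 72 86]
Op 8: note_off(72): free voice 3 | voices=[70 73 66 - 86]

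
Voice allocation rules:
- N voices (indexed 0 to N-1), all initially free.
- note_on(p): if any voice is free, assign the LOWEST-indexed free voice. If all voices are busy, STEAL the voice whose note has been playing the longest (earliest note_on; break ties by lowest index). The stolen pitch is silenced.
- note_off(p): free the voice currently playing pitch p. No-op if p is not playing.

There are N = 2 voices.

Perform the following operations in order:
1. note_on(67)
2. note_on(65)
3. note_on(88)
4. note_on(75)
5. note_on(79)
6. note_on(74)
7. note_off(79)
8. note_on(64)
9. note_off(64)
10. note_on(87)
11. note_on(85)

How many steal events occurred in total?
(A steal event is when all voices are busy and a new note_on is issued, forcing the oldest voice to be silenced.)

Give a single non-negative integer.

Op 1: note_on(67): voice 0 is free -> assigned | voices=[67 -]
Op 2: note_on(65): voice 1 is free -> assigned | voices=[67 65]
Op 3: note_on(88): all voices busy, STEAL voice 0 (pitch 67, oldest) -> assign | voices=[88 65]
Op 4: note_on(75): all voices busy, STEAL voice 1 (pitch 65, oldest) -> assign | voices=[88 75]
Op 5: note_on(79): all voices busy, STEAL voice 0 (pitch 88, oldest) -> assign | voices=[79 75]
Op 6: note_on(74): all voices busy, STEAL voice 1 (pitch 75, oldest) -> assign | voices=[79 74]
Op 7: note_off(79): free voice 0 | voices=[- 74]
Op 8: note_on(64): voice 0 is free -> assigned | voices=[64 74]
Op 9: note_off(64): free voice 0 | voices=[- 74]
Op 10: note_on(87): voice 0 is free -> assigned | voices=[87 74]
Op 11: note_on(85): all voices busy, STEAL voice 1 (pitch 74, oldest) -> assign | voices=[87 85]

Answer: 5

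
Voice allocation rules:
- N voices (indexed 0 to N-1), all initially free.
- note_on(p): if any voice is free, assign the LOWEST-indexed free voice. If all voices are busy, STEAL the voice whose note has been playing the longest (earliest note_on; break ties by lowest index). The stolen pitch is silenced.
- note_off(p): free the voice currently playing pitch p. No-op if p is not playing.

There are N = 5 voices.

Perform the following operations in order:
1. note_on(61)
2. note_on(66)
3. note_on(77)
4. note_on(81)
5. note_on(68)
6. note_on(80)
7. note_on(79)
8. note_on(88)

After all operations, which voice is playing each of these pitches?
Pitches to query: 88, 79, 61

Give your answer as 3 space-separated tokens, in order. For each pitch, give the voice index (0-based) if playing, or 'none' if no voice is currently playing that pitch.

Op 1: note_on(61): voice 0 is free -> assigned | voices=[61 - - - -]
Op 2: note_on(66): voice 1 is free -> assigned | voices=[61 66 - - -]
Op 3: note_on(77): voice 2 is free -> assigned | voices=[61 66 77 - -]
Op 4: note_on(81): voice 3 is free -> assigned | voices=[61 66 77 81 -]
Op 5: note_on(68): voice 4 is free -> assigned | voices=[61 66 77 81 68]
Op 6: note_on(80): all voices busy, STEAL voice 0 (pitch 61, oldest) -> assign | voices=[80 66 77 81 68]
Op 7: note_on(79): all voices busy, STEAL voice 1 (pitch 66, oldest) -> assign | voices=[80 79 77 81 68]
Op 8: note_on(88): all voices busy, STEAL voice 2 (pitch 77, oldest) -> assign | voices=[80 79 88 81 68]

Answer: 2 1 none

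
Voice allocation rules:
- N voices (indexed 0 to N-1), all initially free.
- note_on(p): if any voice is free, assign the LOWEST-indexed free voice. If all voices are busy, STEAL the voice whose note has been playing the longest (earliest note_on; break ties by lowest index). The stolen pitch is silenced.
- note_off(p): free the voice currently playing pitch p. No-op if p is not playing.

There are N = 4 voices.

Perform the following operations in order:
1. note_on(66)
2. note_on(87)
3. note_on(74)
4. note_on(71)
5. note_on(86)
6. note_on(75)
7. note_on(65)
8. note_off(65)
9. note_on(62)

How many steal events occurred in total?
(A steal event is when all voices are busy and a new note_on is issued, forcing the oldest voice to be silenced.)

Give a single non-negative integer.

Op 1: note_on(66): voice 0 is free -> assigned | voices=[66 - - -]
Op 2: note_on(87): voice 1 is free -> assigned | voices=[66 87 - -]
Op 3: note_on(74): voice 2 is free -> assigned | voices=[66 87 74 -]
Op 4: note_on(71): voice 3 is free -> assigned | voices=[66 87 74 71]
Op 5: note_on(86): all voices busy, STEAL voice 0 (pitch 66, oldest) -> assign | voices=[86 87 74 71]
Op 6: note_on(75): all voices busy, STEAL voice 1 (pitch 87, oldest) -> assign | voices=[86 75 74 71]
Op 7: note_on(65): all voices busy, STEAL voice 2 (pitch 74, oldest) -> assign | voices=[86 75 65 71]
Op 8: note_off(65): free voice 2 | voices=[86 75 - 71]
Op 9: note_on(62): voice 2 is free -> assigned | voices=[86 75 62 71]

Answer: 3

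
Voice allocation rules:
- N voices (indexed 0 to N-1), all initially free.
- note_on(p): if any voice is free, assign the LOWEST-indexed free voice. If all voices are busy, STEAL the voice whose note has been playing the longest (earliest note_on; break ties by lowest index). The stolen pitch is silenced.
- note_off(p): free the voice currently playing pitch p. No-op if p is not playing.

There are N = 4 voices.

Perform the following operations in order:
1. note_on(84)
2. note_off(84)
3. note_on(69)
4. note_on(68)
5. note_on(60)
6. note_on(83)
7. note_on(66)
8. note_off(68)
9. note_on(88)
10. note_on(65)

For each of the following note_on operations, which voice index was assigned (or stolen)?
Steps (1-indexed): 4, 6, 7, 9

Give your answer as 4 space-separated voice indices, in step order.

Answer: 1 3 0 1

Derivation:
Op 1: note_on(84): voice 0 is free -> assigned | voices=[84 - - -]
Op 2: note_off(84): free voice 0 | voices=[- - - -]
Op 3: note_on(69): voice 0 is free -> assigned | voices=[69 - - -]
Op 4: note_on(68): voice 1 is free -> assigned | voices=[69 68 - -]
Op 5: note_on(60): voice 2 is free -> assigned | voices=[69 68 60 -]
Op 6: note_on(83): voice 3 is free -> assigned | voices=[69 68 60 83]
Op 7: note_on(66): all voices busy, STEAL voice 0 (pitch 69, oldest) -> assign | voices=[66 68 60 83]
Op 8: note_off(68): free voice 1 | voices=[66 - 60 83]
Op 9: note_on(88): voice 1 is free -> assigned | voices=[66 88 60 83]
Op 10: note_on(65): all voices busy, STEAL voice 2 (pitch 60, oldest) -> assign | voices=[66 88 65 83]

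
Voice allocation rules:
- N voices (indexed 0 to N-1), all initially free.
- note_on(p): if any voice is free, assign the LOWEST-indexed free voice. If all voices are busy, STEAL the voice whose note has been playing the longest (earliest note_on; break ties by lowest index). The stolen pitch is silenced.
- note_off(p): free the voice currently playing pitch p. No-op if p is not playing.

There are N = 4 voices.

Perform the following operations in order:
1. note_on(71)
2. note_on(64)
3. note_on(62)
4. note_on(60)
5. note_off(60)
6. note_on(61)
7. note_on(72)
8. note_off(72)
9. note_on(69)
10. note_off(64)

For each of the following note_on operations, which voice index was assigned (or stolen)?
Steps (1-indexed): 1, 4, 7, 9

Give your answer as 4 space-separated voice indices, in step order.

Op 1: note_on(71): voice 0 is free -> assigned | voices=[71 - - -]
Op 2: note_on(64): voice 1 is free -> assigned | voices=[71 64 - -]
Op 3: note_on(62): voice 2 is free -> assigned | voices=[71 64 62 -]
Op 4: note_on(60): voice 3 is free -> assigned | voices=[71 64 62 60]
Op 5: note_off(60): free voice 3 | voices=[71 64 62 -]
Op 6: note_on(61): voice 3 is free -> assigned | voices=[71 64 62 61]
Op 7: note_on(72): all voices busy, STEAL voice 0 (pitch 71, oldest) -> assign | voices=[72 64 62 61]
Op 8: note_off(72): free voice 0 | voices=[- 64 62 61]
Op 9: note_on(69): voice 0 is free -> assigned | voices=[69 64 62 61]
Op 10: note_off(64): free voice 1 | voices=[69 - 62 61]

Answer: 0 3 0 0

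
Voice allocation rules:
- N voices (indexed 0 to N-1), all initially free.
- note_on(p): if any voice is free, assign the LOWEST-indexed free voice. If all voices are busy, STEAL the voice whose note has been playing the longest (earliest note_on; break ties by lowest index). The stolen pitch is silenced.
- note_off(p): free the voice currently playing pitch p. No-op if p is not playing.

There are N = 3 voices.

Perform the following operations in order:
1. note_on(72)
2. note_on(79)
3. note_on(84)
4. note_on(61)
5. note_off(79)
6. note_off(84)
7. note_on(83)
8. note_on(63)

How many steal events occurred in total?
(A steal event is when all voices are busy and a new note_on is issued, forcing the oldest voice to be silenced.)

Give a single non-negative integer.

Answer: 1

Derivation:
Op 1: note_on(72): voice 0 is free -> assigned | voices=[72 - -]
Op 2: note_on(79): voice 1 is free -> assigned | voices=[72 79 -]
Op 3: note_on(84): voice 2 is free -> assigned | voices=[72 79 84]
Op 4: note_on(61): all voices busy, STEAL voice 0 (pitch 72, oldest) -> assign | voices=[61 79 84]
Op 5: note_off(79): free voice 1 | voices=[61 - 84]
Op 6: note_off(84): free voice 2 | voices=[61 - -]
Op 7: note_on(83): voice 1 is free -> assigned | voices=[61 83 -]
Op 8: note_on(63): voice 2 is free -> assigned | voices=[61 83 63]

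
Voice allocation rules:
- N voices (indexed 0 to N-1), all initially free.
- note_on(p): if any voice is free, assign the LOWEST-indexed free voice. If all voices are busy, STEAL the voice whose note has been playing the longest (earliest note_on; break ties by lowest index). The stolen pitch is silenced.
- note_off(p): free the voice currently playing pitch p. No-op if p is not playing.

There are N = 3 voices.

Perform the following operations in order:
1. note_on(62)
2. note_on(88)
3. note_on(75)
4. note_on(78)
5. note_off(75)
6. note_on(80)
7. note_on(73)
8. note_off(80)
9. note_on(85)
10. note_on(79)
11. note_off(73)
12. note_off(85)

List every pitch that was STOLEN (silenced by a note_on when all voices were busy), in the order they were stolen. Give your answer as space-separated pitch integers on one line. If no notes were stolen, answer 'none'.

Answer: 62 88 78

Derivation:
Op 1: note_on(62): voice 0 is free -> assigned | voices=[62 - -]
Op 2: note_on(88): voice 1 is free -> assigned | voices=[62 88 -]
Op 3: note_on(75): voice 2 is free -> assigned | voices=[62 88 75]
Op 4: note_on(78): all voices busy, STEAL voice 0 (pitch 62, oldest) -> assign | voices=[78 88 75]
Op 5: note_off(75): free voice 2 | voices=[78 88 -]
Op 6: note_on(80): voice 2 is free -> assigned | voices=[78 88 80]
Op 7: note_on(73): all voices busy, STEAL voice 1 (pitch 88, oldest) -> assign | voices=[78 73 80]
Op 8: note_off(80): free voice 2 | voices=[78 73 -]
Op 9: note_on(85): voice 2 is free -> assigned | voices=[78 73 85]
Op 10: note_on(79): all voices busy, STEAL voice 0 (pitch 78, oldest) -> assign | voices=[79 73 85]
Op 11: note_off(73): free voice 1 | voices=[79 - 85]
Op 12: note_off(85): free voice 2 | voices=[79 - -]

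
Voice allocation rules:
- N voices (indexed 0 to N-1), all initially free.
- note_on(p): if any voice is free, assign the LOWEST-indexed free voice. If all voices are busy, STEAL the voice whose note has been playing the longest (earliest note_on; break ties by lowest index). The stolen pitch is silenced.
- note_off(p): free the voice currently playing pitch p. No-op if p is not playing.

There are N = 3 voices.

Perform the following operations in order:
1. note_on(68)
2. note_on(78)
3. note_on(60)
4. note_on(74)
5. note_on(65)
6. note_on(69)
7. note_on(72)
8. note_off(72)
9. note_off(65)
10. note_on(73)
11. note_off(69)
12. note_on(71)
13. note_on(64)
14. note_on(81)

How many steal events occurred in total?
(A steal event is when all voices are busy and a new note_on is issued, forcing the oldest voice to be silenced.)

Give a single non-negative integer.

Op 1: note_on(68): voice 0 is free -> assigned | voices=[68 - -]
Op 2: note_on(78): voice 1 is free -> assigned | voices=[68 78 -]
Op 3: note_on(60): voice 2 is free -> assigned | voices=[68 78 60]
Op 4: note_on(74): all voices busy, STEAL voice 0 (pitch 68, oldest) -> assign | voices=[74 78 60]
Op 5: note_on(65): all voices busy, STEAL voice 1 (pitch 78, oldest) -> assign | voices=[74 65 60]
Op 6: note_on(69): all voices busy, STEAL voice 2 (pitch 60, oldest) -> assign | voices=[74 65 69]
Op 7: note_on(72): all voices busy, STEAL voice 0 (pitch 74, oldest) -> assign | voices=[72 65 69]
Op 8: note_off(72): free voice 0 | voices=[- 65 69]
Op 9: note_off(65): free voice 1 | voices=[- - 69]
Op 10: note_on(73): voice 0 is free -> assigned | voices=[73 - 69]
Op 11: note_off(69): free voice 2 | voices=[73 - -]
Op 12: note_on(71): voice 1 is free -> assigned | voices=[73 71 -]
Op 13: note_on(64): voice 2 is free -> assigned | voices=[73 71 64]
Op 14: note_on(81): all voices busy, STEAL voice 0 (pitch 73, oldest) -> assign | voices=[81 71 64]

Answer: 5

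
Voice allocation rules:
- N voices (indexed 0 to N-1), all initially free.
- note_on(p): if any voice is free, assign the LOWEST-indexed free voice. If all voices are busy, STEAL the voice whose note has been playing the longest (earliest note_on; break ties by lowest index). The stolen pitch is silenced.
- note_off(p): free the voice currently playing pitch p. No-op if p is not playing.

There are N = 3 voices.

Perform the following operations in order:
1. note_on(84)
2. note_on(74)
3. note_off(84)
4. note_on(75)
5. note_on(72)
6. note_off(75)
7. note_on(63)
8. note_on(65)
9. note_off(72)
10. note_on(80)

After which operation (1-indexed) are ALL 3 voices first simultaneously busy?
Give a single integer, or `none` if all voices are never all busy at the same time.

Op 1: note_on(84): voice 0 is free -> assigned | voices=[84 - -]
Op 2: note_on(74): voice 1 is free -> assigned | voices=[84 74 -]
Op 3: note_off(84): free voice 0 | voices=[- 74 -]
Op 4: note_on(75): voice 0 is free -> assigned | voices=[75 74 -]
Op 5: note_on(72): voice 2 is free -> assigned | voices=[75 74 72]
Op 6: note_off(75): free voice 0 | voices=[- 74 72]
Op 7: note_on(63): voice 0 is free -> assigned | voices=[63 74 72]
Op 8: note_on(65): all voices busy, STEAL voice 1 (pitch 74, oldest) -> assign | voices=[63 65 72]
Op 9: note_off(72): free voice 2 | voices=[63 65 -]
Op 10: note_on(80): voice 2 is free -> assigned | voices=[63 65 80]

Answer: 5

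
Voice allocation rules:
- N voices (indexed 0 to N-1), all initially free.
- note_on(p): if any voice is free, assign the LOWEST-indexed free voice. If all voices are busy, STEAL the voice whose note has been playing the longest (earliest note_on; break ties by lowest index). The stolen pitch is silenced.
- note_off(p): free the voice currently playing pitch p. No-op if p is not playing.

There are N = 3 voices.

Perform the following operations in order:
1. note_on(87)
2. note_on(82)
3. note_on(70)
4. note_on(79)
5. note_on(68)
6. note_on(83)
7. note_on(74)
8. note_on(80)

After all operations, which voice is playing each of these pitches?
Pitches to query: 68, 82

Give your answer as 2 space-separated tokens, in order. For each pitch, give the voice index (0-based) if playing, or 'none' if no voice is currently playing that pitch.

Op 1: note_on(87): voice 0 is free -> assigned | voices=[87 - -]
Op 2: note_on(82): voice 1 is free -> assigned | voices=[87 82 -]
Op 3: note_on(70): voice 2 is free -> assigned | voices=[87 82 70]
Op 4: note_on(79): all voices busy, STEAL voice 0 (pitch 87, oldest) -> assign | voices=[79 82 70]
Op 5: note_on(68): all voices busy, STEAL voice 1 (pitch 82, oldest) -> assign | voices=[79 68 70]
Op 6: note_on(83): all voices busy, STEAL voice 2 (pitch 70, oldest) -> assign | voices=[79 68 83]
Op 7: note_on(74): all voices busy, STEAL voice 0 (pitch 79, oldest) -> assign | voices=[74 68 83]
Op 8: note_on(80): all voices busy, STEAL voice 1 (pitch 68, oldest) -> assign | voices=[74 80 83]

Answer: none none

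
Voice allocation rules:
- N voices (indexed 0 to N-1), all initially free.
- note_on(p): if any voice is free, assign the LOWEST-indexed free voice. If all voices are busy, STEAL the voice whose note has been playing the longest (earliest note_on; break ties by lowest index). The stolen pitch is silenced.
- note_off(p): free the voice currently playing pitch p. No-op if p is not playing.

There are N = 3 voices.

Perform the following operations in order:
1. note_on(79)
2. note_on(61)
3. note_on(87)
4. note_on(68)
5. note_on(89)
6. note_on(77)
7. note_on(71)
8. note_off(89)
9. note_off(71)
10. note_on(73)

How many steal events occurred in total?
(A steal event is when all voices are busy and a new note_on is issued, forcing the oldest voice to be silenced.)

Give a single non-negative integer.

Op 1: note_on(79): voice 0 is free -> assigned | voices=[79 - -]
Op 2: note_on(61): voice 1 is free -> assigned | voices=[79 61 -]
Op 3: note_on(87): voice 2 is free -> assigned | voices=[79 61 87]
Op 4: note_on(68): all voices busy, STEAL voice 0 (pitch 79, oldest) -> assign | voices=[68 61 87]
Op 5: note_on(89): all voices busy, STEAL voice 1 (pitch 61, oldest) -> assign | voices=[68 89 87]
Op 6: note_on(77): all voices busy, STEAL voice 2 (pitch 87, oldest) -> assign | voices=[68 89 77]
Op 7: note_on(71): all voices busy, STEAL voice 0 (pitch 68, oldest) -> assign | voices=[71 89 77]
Op 8: note_off(89): free voice 1 | voices=[71 - 77]
Op 9: note_off(71): free voice 0 | voices=[- - 77]
Op 10: note_on(73): voice 0 is free -> assigned | voices=[73 - 77]

Answer: 4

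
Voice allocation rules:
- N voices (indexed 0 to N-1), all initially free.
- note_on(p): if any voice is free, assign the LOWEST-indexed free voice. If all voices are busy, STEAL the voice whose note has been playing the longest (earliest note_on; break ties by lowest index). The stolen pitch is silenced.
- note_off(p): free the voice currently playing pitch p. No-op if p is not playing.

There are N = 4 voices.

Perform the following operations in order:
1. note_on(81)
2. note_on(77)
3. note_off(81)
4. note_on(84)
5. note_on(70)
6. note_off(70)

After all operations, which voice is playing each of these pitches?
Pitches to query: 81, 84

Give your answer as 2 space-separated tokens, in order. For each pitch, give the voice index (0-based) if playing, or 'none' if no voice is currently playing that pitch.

Op 1: note_on(81): voice 0 is free -> assigned | voices=[81 - - -]
Op 2: note_on(77): voice 1 is free -> assigned | voices=[81 77 - -]
Op 3: note_off(81): free voice 0 | voices=[- 77 - -]
Op 4: note_on(84): voice 0 is free -> assigned | voices=[84 77 - -]
Op 5: note_on(70): voice 2 is free -> assigned | voices=[84 77 70 -]
Op 6: note_off(70): free voice 2 | voices=[84 77 - -]

Answer: none 0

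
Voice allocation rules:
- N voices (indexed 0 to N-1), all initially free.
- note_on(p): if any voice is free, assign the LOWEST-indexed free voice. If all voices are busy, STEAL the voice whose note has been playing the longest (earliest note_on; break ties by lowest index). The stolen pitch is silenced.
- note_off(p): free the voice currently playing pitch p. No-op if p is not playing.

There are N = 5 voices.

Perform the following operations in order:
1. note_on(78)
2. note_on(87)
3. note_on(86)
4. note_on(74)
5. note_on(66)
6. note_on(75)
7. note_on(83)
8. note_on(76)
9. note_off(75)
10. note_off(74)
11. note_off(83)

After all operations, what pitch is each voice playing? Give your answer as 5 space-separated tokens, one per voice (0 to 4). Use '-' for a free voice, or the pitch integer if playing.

Answer: - - 76 - 66

Derivation:
Op 1: note_on(78): voice 0 is free -> assigned | voices=[78 - - - -]
Op 2: note_on(87): voice 1 is free -> assigned | voices=[78 87 - - -]
Op 3: note_on(86): voice 2 is free -> assigned | voices=[78 87 86 - -]
Op 4: note_on(74): voice 3 is free -> assigned | voices=[78 87 86 74 -]
Op 5: note_on(66): voice 4 is free -> assigned | voices=[78 87 86 74 66]
Op 6: note_on(75): all voices busy, STEAL voice 0 (pitch 78, oldest) -> assign | voices=[75 87 86 74 66]
Op 7: note_on(83): all voices busy, STEAL voice 1 (pitch 87, oldest) -> assign | voices=[75 83 86 74 66]
Op 8: note_on(76): all voices busy, STEAL voice 2 (pitch 86, oldest) -> assign | voices=[75 83 76 74 66]
Op 9: note_off(75): free voice 0 | voices=[- 83 76 74 66]
Op 10: note_off(74): free voice 3 | voices=[- 83 76 - 66]
Op 11: note_off(83): free voice 1 | voices=[- - 76 - 66]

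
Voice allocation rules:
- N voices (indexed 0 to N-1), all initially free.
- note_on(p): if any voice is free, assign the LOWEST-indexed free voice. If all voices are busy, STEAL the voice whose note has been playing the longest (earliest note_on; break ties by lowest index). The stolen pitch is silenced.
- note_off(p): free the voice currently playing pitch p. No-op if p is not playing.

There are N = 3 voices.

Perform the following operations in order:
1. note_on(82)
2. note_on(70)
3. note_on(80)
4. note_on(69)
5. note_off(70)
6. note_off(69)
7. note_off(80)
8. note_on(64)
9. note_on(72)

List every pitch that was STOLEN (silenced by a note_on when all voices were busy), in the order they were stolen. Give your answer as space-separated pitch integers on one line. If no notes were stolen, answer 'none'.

Answer: 82

Derivation:
Op 1: note_on(82): voice 0 is free -> assigned | voices=[82 - -]
Op 2: note_on(70): voice 1 is free -> assigned | voices=[82 70 -]
Op 3: note_on(80): voice 2 is free -> assigned | voices=[82 70 80]
Op 4: note_on(69): all voices busy, STEAL voice 0 (pitch 82, oldest) -> assign | voices=[69 70 80]
Op 5: note_off(70): free voice 1 | voices=[69 - 80]
Op 6: note_off(69): free voice 0 | voices=[- - 80]
Op 7: note_off(80): free voice 2 | voices=[- - -]
Op 8: note_on(64): voice 0 is free -> assigned | voices=[64 - -]
Op 9: note_on(72): voice 1 is free -> assigned | voices=[64 72 -]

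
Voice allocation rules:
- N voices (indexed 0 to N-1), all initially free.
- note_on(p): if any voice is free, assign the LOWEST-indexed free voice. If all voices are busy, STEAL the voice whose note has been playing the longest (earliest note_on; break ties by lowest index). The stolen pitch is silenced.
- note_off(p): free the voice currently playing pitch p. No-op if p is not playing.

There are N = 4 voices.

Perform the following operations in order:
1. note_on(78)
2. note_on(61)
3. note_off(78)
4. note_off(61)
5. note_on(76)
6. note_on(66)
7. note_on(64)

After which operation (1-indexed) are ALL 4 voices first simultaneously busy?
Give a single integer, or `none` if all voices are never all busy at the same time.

Answer: none

Derivation:
Op 1: note_on(78): voice 0 is free -> assigned | voices=[78 - - -]
Op 2: note_on(61): voice 1 is free -> assigned | voices=[78 61 - -]
Op 3: note_off(78): free voice 0 | voices=[- 61 - -]
Op 4: note_off(61): free voice 1 | voices=[- - - -]
Op 5: note_on(76): voice 0 is free -> assigned | voices=[76 - - -]
Op 6: note_on(66): voice 1 is free -> assigned | voices=[76 66 - -]
Op 7: note_on(64): voice 2 is free -> assigned | voices=[76 66 64 -]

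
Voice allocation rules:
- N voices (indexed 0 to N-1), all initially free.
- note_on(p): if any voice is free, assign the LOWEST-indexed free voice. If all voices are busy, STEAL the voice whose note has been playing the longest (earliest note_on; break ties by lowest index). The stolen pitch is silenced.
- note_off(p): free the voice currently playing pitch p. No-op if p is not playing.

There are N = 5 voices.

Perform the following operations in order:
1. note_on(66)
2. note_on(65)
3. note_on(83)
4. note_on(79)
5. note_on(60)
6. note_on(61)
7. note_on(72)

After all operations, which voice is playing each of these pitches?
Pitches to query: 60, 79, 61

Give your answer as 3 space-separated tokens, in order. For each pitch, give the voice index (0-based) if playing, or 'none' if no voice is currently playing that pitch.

Answer: 4 3 0

Derivation:
Op 1: note_on(66): voice 0 is free -> assigned | voices=[66 - - - -]
Op 2: note_on(65): voice 1 is free -> assigned | voices=[66 65 - - -]
Op 3: note_on(83): voice 2 is free -> assigned | voices=[66 65 83 - -]
Op 4: note_on(79): voice 3 is free -> assigned | voices=[66 65 83 79 -]
Op 5: note_on(60): voice 4 is free -> assigned | voices=[66 65 83 79 60]
Op 6: note_on(61): all voices busy, STEAL voice 0 (pitch 66, oldest) -> assign | voices=[61 65 83 79 60]
Op 7: note_on(72): all voices busy, STEAL voice 1 (pitch 65, oldest) -> assign | voices=[61 72 83 79 60]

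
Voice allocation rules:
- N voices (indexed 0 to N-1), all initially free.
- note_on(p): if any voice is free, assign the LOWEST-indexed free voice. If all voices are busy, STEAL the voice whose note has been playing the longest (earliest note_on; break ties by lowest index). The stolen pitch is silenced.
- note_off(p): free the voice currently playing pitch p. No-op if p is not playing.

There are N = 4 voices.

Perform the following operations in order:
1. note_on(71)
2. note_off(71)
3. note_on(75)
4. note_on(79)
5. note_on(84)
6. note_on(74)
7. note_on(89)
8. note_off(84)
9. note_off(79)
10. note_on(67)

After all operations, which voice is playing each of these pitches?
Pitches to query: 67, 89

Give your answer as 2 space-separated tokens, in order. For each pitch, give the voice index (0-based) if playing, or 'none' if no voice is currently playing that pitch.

Answer: 1 0

Derivation:
Op 1: note_on(71): voice 0 is free -> assigned | voices=[71 - - -]
Op 2: note_off(71): free voice 0 | voices=[- - - -]
Op 3: note_on(75): voice 0 is free -> assigned | voices=[75 - - -]
Op 4: note_on(79): voice 1 is free -> assigned | voices=[75 79 - -]
Op 5: note_on(84): voice 2 is free -> assigned | voices=[75 79 84 -]
Op 6: note_on(74): voice 3 is free -> assigned | voices=[75 79 84 74]
Op 7: note_on(89): all voices busy, STEAL voice 0 (pitch 75, oldest) -> assign | voices=[89 79 84 74]
Op 8: note_off(84): free voice 2 | voices=[89 79 - 74]
Op 9: note_off(79): free voice 1 | voices=[89 - - 74]
Op 10: note_on(67): voice 1 is free -> assigned | voices=[89 67 - 74]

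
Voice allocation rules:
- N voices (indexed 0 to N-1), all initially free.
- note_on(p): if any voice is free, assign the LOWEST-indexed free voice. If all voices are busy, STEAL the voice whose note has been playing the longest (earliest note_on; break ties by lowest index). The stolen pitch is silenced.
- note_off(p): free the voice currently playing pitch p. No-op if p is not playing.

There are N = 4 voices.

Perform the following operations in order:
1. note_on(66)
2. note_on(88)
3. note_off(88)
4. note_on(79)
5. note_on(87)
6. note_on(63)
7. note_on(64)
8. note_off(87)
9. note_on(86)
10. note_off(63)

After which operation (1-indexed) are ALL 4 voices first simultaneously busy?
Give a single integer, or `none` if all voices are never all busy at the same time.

Op 1: note_on(66): voice 0 is free -> assigned | voices=[66 - - -]
Op 2: note_on(88): voice 1 is free -> assigned | voices=[66 88 - -]
Op 3: note_off(88): free voice 1 | voices=[66 - - -]
Op 4: note_on(79): voice 1 is free -> assigned | voices=[66 79 - -]
Op 5: note_on(87): voice 2 is free -> assigned | voices=[66 79 87 -]
Op 6: note_on(63): voice 3 is free -> assigned | voices=[66 79 87 63]
Op 7: note_on(64): all voices busy, STEAL voice 0 (pitch 66, oldest) -> assign | voices=[64 79 87 63]
Op 8: note_off(87): free voice 2 | voices=[64 79 - 63]
Op 9: note_on(86): voice 2 is free -> assigned | voices=[64 79 86 63]
Op 10: note_off(63): free voice 3 | voices=[64 79 86 -]

Answer: 6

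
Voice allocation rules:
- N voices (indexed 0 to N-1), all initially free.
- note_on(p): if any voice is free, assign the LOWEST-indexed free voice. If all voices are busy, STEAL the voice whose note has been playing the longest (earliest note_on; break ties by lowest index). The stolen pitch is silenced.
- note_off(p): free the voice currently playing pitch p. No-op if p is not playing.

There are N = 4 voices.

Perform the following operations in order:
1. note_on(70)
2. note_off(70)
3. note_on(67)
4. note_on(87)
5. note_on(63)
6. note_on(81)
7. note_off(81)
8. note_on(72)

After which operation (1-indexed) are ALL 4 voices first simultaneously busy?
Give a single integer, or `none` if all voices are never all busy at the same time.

Op 1: note_on(70): voice 0 is free -> assigned | voices=[70 - - -]
Op 2: note_off(70): free voice 0 | voices=[- - - -]
Op 3: note_on(67): voice 0 is free -> assigned | voices=[67 - - -]
Op 4: note_on(87): voice 1 is free -> assigned | voices=[67 87 - -]
Op 5: note_on(63): voice 2 is free -> assigned | voices=[67 87 63 -]
Op 6: note_on(81): voice 3 is free -> assigned | voices=[67 87 63 81]
Op 7: note_off(81): free voice 3 | voices=[67 87 63 -]
Op 8: note_on(72): voice 3 is free -> assigned | voices=[67 87 63 72]

Answer: 6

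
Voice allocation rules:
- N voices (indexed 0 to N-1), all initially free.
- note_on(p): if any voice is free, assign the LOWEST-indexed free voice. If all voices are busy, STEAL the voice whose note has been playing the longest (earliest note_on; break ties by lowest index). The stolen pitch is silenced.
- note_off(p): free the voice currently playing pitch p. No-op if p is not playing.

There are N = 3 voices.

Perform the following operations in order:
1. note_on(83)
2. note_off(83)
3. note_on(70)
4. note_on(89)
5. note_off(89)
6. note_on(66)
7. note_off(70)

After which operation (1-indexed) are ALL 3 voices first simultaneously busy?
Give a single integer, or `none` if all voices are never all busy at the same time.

Answer: none

Derivation:
Op 1: note_on(83): voice 0 is free -> assigned | voices=[83 - -]
Op 2: note_off(83): free voice 0 | voices=[- - -]
Op 3: note_on(70): voice 0 is free -> assigned | voices=[70 - -]
Op 4: note_on(89): voice 1 is free -> assigned | voices=[70 89 -]
Op 5: note_off(89): free voice 1 | voices=[70 - -]
Op 6: note_on(66): voice 1 is free -> assigned | voices=[70 66 -]
Op 7: note_off(70): free voice 0 | voices=[- 66 -]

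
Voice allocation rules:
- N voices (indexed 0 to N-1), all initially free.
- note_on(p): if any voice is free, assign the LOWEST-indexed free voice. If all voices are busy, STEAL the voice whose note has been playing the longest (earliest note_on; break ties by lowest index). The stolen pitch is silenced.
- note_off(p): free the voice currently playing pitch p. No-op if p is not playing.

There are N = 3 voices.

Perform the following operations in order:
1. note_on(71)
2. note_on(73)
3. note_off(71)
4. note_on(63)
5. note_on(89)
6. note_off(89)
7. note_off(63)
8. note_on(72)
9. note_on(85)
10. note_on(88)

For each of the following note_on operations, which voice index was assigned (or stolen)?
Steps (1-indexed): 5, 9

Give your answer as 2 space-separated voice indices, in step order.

Op 1: note_on(71): voice 0 is free -> assigned | voices=[71 - -]
Op 2: note_on(73): voice 1 is free -> assigned | voices=[71 73 -]
Op 3: note_off(71): free voice 0 | voices=[- 73 -]
Op 4: note_on(63): voice 0 is free -> assigned | voices=[63 73 -]
Op 5: note_on(89): voice 2 is free -> assigned | voices=[63 73 89]
Op 6: note_off(89): free voice 2 | voices=[63 73 -]
Op 7: note_off(63): free voice 0 | voices=[- 73 -]
Op 8: note_on(72): voice 0 is free -> assigned | voices=[72 73 -]
Op 9: note_on(85): voice 2 is free -> assigned | voices=[72 73 85]
Op 10: note_on(88): all voices busy, STEAL voice 1 (pitch 73, oldest) -> assign | voices=[72 88 85]

Answer: 2 2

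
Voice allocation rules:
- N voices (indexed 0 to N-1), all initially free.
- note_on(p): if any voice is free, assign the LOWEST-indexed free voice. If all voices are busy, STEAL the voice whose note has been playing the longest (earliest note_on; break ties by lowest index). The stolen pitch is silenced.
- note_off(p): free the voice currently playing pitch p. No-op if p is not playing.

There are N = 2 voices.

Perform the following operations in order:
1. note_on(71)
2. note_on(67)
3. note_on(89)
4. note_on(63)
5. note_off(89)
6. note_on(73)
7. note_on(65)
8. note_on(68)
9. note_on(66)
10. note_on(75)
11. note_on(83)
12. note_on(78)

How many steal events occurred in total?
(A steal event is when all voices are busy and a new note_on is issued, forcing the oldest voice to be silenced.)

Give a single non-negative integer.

Op 1: note_on(71): voice 0 is free -> assigned | voices=[71 -]
Op 2: note_on(67): voice 1 is free -> assigned | voices=[71 67]
Op 3: note_on(89): all voices busy, STEAL voice 0 (pitch 71, oldest) -> assign | voices=[89 67]
Op 4: note_on(63): all voices busy, STEAL voice 1 (pitch 67, oldest) -> assign | voices=[89 63]
Op 5: note_off(89): free voice 0 | voices=[- 63]
Op 6: note_on(73): voice 0 is free -> assigned | voices=[73 63]
Op 7: note_on(65): all voices busy, STEAL voice 1 (pitch 63, oldest) -> assign | voices=[73 65]
Op 8: note_on(68): all voices busy, STEAL voice 0 (pitch 73, oldest) -> assign | voices=[68 65]
Op 9: note_on(66): all voices busy, STEAL voice 1 (pitch 65, oldest) -> assign | voices=[68 66]
Op 10: note_on(75): all voices busy, STEAL voice 0 (pitch 68, oldest) -> assign | voices=[75 66]
Op 11: note_on(83): all voices busy, STEAL voice 1 (pitch 66, oldest) -> assign | voices=[75 83]
Op 12: note_on(78): all voices busy, STEAL voice 0 (pitch 75, oldest) -> assign | voices=[78 83]

Answer: 8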